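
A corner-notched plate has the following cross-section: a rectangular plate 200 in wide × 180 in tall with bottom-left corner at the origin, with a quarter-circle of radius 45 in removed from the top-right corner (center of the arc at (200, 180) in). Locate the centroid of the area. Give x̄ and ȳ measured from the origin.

x̄ = 96.26 in, ȳ = 86.72 in

Part | A | x̄ᵢ | ȳᵢ | A·x̄ᵢ | A·ȳᵢ
plate | 36000.00 | 100.00 | 90.00 | 3600000.00 | 3240000.00
removed quarter-circle | -1590.43 | 180.90 | 160.90 | -287711.26 | -255902.63
Σ | 34409.57 |  |  | 3312288.74 | 2984097.37
x̄ = 3312288.74 / 34409.57 = 96.26 in
ȳ = 2984097.37 / 34409.57 = 86.72 in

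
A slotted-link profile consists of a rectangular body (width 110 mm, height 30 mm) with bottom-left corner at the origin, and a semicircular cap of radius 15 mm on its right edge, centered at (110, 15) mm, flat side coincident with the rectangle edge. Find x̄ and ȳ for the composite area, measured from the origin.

rectangular body: A = 110 × 30 = 3300.00, centroid at (55.00, 15.00).
semicircular end: A = ½π·15² = 353.43, centroid at (116.37, 15.00).
ΣA = 3653.43 mm²
ΣAx̄ = (3300.00)(55.00) + (353.43)(116.37) = 222627.21 mm³
ΣAȳ = (3300.00)(15.00) + (353.43)(15.00) = 54801.44 mm³
x̄ = 222627.21 / 3653.43 = 60.94 mm
ȳ = 54801.44 / 3653.43 = 15.00 mm

x̄ = 60.94 mm, ȳ = 15.00 mm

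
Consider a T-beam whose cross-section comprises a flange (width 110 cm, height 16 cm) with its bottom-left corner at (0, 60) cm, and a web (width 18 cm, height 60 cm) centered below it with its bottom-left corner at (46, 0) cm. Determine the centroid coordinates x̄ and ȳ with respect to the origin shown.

x̄ = 55.00 cm, ȳ = 53.55 cm

Part | A | x̄ᵢ | ȳᵢ | A·x̄ᵢ | A·ȳᵢ
web | 1080.00 | 55.00 | 30.00 | 59400.00 | 32400.00
flange | 1760.00 | 55.00 | 68.00 | 96800.00 | 119680.00
Σ | 2840.00 |  |  | 156200.00 | 152080.00
x̄ = 156200.00 / 2840.00 = 55.00 cm
ȳ = 152080.00 / 2840.00 = 53.55 cm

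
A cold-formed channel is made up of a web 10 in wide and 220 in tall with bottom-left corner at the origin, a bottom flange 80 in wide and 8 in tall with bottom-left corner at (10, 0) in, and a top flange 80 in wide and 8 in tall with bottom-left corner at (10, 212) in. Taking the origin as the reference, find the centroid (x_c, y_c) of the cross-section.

x_c = 21.55 in, y_c = 110.00 in

Part | A | x̄ᵢ | ȳᵢ | A·x̄ᵢ | A·ȳᵢ
web | 2200.00 | 5.00 | 110.00 | 11000.00 | 242000.00
bottom flange | 640.00 | 50.00 | 4.00 | 32000.00 | 2560.00
top flange | 640.00 | 50.00 | 216.00 | 32000.00 | 138240.00
Σ | 3480.00 |  |  | 75000.00 | 382800.00
x_c = 75000.00 / 3480.00 = 21.55 in
y_c = 382800.00 / 3480.00 = 110.00 in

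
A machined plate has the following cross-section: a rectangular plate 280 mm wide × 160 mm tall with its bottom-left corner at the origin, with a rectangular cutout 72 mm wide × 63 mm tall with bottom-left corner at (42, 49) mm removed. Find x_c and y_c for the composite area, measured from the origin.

plate: A = 280 × 160 = 44800.00, centroid at (140.00, 80.00).
hole: A = −(72 × 63) = -4536.00, centroid at (78.00, 80.50).
ΣA = 40264.00 mm²
ΣAx_c = (44800.00)(140.00) + (-4536.00)(78.00) = 5918192.00 mm³
ΣAy_c = (44800.00)(80.00) + (-4536.00)(80.50) = 3218852.00 mm³
x_c = 5918192.00 / 40264.00 = 146.98 mm
y_c = 3218852.00 / 40264.00 = 79.94 mm

x_c = 146.98 mm, y_c = 79.94 mm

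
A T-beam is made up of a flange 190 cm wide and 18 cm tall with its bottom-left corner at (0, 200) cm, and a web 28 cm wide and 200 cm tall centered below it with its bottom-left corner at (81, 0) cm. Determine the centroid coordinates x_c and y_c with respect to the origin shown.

x_c = 95.00 cm, y_c = 141.33 cm

web: A = 28 × 200 = 5600.00, centroid at (95.00, 100.00).
flange: A = 190 × 18 = 3420.00, centroid at (95.00, 209.00).
ΣA = 9020.00 cm², ΣAx_c = 856900.00 cm³, ΣAy_c = 1274780.00 cm³.
x_c = 856900.00/9020.00 = 95.00 cm; y_c = 1274780.00/9020.00 = 141.33 cm.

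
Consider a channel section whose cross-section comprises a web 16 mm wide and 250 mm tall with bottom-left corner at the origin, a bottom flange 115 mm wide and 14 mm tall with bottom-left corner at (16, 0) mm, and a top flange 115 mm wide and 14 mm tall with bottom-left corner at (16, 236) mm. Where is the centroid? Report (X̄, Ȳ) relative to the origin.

web: A = 16 × 250 = 4000.00, centroid at (8.00, 125.00).
bottom flange: A = 115 × 14 = 1610.00, centroid at (73.50, 7.00).
top flange: A = 115 × 14 = 1610.00, centroid at (73.50, 243.00).
ΣA = 7220.00 mm², ΣAX̄ = 268670.00 mm³, ΣAȲ = 902500.00 mm³.
X̄ = 268670.00/7220.00 = 37.21 mm; Ȳ = 902500.00/7220.00 = 125.00 mm.

X̄ = 37.21 mm, Ȳ = 125.00 mm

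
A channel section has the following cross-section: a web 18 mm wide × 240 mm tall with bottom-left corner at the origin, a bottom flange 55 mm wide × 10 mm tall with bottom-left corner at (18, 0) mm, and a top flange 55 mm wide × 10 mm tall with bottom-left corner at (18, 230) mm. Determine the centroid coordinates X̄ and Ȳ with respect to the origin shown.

web: A = 18 × 240 = 4320.00, centroid at (9.00, 120.00).
bottom flange: A = 55 × 10 = 550.00, centroid at (45.50, 5.00).
top flange: A = 55 × 10 = 550.00, centroid at (45.50, 235.00).
ΣA = 5420.00 mm²
ΣAX̄ = (4320.00)(9.00) + (550.00)(45.50) + (550.00)(45.50) = 88930.00 mm³
ΣAȲ = (4320.00)(120.00) + (550.00)(5.00) + (550.00)(235.00) = 650400.00 mm³
X̄ = 88930.00 / 5420.00 = 16.41 mm
Ȳ = 650400.00 / 5420.00 = 120.00 mm

X̄ = 16.41 mm, Ȳ = 120.00 mm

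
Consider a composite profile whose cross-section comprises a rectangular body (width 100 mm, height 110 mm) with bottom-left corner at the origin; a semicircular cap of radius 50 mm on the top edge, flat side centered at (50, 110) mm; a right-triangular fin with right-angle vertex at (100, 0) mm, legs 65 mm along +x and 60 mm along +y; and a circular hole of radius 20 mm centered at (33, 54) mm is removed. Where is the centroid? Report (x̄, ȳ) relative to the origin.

x̄ = 60.31 mm, ȳ = 69.87 mm

Part | A | x̄ᵢ | ȳᵢ | A·x̄ᵢ | A·ȳᵢ
rectangular body | 11000.00 | 50.00 | 55.00 | 550000.00 | 605000.00
semicircular top | 3926.99 | 50.00 | 131.22 | 196349.54 | 515302.32
triangular fin | 1950.00 | 121.67 | 20.00 | 237250.00 | 39000.00
hole | -1256.64 | 33.00 | 54.00 | -41469.02 | -67858.40
Σ | 15620.35 |  |  | 942130.52 | 1091443.92
x̄ = 942130.52 / 15620.35 = 60.31 mm
ȳ = 1091443.92 / 15620.35 = 69.87 mm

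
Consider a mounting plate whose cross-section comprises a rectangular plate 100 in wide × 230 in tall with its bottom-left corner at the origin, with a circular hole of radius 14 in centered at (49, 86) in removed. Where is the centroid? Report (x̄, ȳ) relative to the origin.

x̄ = 50.03 in, ȳ = 115.80 in

plate: A = 100 × 230 = 23000.00, centroid at (50.00, 115.00).
hole: A = −π·14² = -615.75, centroid at (49.00, 86.00).
ΣA = 22384.25 in², ΣAx̄ = 1119828.14 in³, ΣAȳ = 2592045.31 in³.
x̄ = 1119828.14/22384.25 = 50.03 in; ȳ = 2592045.31/22384.25 = 115.80 in.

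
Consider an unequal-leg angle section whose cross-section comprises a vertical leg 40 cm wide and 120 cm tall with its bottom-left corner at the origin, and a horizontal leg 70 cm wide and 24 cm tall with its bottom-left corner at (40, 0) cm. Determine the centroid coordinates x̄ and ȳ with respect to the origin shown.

Part | A | x̄ᵢ | ȳᵢ | A·x̄ᵢ | A·ȳᵢ
vertical leg | 4800.00 | 20.00 | 60.00 | 96000.00 | 288000.00
horizontal leg | 1680.00 | 75.00 | 12.00 | 126000.00 | 20160.00
Σ | 6480.00 |  |  | 222000.00 | 308160.00
x̄ = 222000.00 / 6480.00 = 34.26 cm
ȳ = 308160.00 / 6480.00 = 47.56 cm

x̄ = 34.26 cm, ȳ = 47.56 cm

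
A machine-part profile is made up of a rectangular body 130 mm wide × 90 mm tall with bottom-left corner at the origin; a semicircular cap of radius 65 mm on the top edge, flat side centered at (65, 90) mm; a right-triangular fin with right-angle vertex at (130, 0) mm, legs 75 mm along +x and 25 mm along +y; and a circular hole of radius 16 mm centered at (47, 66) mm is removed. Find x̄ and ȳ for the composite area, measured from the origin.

rectangular body: A = 130 × 90 = 11700.00, centroid at (65.00, 45.00).
semicircular top: A = ½π·65² = 6636.61, centroid at (65.00, 117.59).
triangular fin: A = ½·75·25 = 937.50, centroid at (155.00, 8.33).
hole: A = −π·16² = -804.25, centroid at (47.00, 66.00).
ΣA = 18469.87 mm²
ΣAx̄ = (11700.00)(65.00) + (6636.61)(65.00) + (937.50)(155.00) + (-804.25)(47.00) = 1299392.80 mm³
ΣAȳ = (11700.00)(45.00) + (6636.61)(117.59) + (937.50)(8.33) + (-804.25)(66.00) = 1261610.79 mm³
x̄ = 1299392.80 / 18469.87 = 70.35 mm
ȳ = 1261610.79 / 18469.87 = 68.31 mm

x̄ = 70.35 mm, ȳ = 68.31 mm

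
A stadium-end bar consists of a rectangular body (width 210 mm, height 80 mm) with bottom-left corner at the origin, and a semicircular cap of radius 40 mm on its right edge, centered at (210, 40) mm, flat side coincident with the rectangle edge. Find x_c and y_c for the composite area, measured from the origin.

rectangular body: A = 210 × 80 = 16800.00, centroid at (105.00, 40.00).
semicircular end: A = ½π·40² = 2513.27, centroid at (226.98, 40.00).
ΣA = 19313.27 mm²
ΣAx_c = (16800.00)(105.00) + (2513.27)(226.98) = 2334454.23 mm³
ΣAy_c = (16800.00)(40.00) + (2513.27)(40.00) = 772530.96 mm³
x_c = 2334454.23 / 19313.27 = 120.87 mm
y_c = 772530.96 / 19313.27 = 40.00 mm

x_c = 120.87 mm, y_c = 40.00 mm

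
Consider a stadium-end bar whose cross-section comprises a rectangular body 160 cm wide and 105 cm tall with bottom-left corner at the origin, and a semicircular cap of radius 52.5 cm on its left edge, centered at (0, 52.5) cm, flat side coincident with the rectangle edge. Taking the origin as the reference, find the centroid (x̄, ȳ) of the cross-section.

x̄ = 59.04 cm, ȳ = 52.50 cm

Part | A | x̄ᵢ | ȳᵢ | A·x̄ᵢ | A·ȳᵢ
rectangular body | 16800.00 | 80.00 | 52.50 | 1344000.00 | 882000.00
semicircular end | 4329.51 | -22.28 | 52.50 | -96468.75 | 227299.14
Σ | 21129.51 |  |  | 1247531.25 | 1109299.14
x̄ = 1247531.25 / 21129.51 = 59.04 cm
ȳ = 1109299.14 / 21129.51 = 52.50 cm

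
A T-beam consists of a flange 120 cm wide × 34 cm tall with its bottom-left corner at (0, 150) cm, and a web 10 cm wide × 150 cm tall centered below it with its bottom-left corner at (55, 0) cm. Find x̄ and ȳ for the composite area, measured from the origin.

x̄ = 60.00 cm, ȳ = 142.27 cm

web: A = 10 × 150 = 1500.00, centroid at (60.00, 75.00).
flange: A = 120 × 34 = 4080.00, centroid at (60.00, 167.00).
ΣA = 5580.00 cm², ΣAx̄ = 334800.00 cm³, ΣAȳ = 793860.00 cm³.
x̄ = 334800.00/5580.00 = 60.00 cm; ȳ = 793860.00/5580.00 = 142.27 cm.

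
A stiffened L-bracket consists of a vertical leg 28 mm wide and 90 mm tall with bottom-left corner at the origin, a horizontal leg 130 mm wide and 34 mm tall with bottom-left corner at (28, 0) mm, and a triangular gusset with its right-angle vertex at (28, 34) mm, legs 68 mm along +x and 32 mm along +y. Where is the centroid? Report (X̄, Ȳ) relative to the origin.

vertical leg: A = 28 × 90 = 2520.00, centroid at (14.00, 45.00).
horizontal leg: A = 130 × 34 = 4420.00, centroid at (93.00, 17.00).
gusset: A = ½·68·32 = 1088.00, centroid at (50.67, 44.67).
ΣA = 8028.00 mm², ΣAX̄ = 501465.33 mm³, ΣAȲ = 237137.33 mm³.
X̄ = 501465.33/8028.00 = 62.46 mm; Ȳ = 237137.33/8028.00 = 29.54 mm.

X̄ = 62.46 mm, Ȳ = 29.54 mm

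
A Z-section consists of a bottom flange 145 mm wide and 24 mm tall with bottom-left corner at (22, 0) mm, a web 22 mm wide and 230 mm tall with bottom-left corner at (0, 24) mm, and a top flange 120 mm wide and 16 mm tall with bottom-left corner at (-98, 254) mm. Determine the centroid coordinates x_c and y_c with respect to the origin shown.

Part | A | x̄ᵢ | ȳᵢ | A·x̄ᵢ | A·ȳᵢ
bottom flange | 3480.00 | 94.50 | 12.00 | 328860.00 | 41760.00
web | 5060.00 | 11.00 | 139.00 | 55660.00 | 703340.00
top flange | 1920.00 | -38.00 | 262.00 | -72960.00 | 503040.00
Σ | 10460.00 |  |  | 311560.00 | 1248140.00
x_c = 311560.00 / 10460.00 = 29.79 mm
y_c = 1248140.00 / 10460.00 = 119.33 mm

x_c = 29.79 mm, y_c = 119.33 mm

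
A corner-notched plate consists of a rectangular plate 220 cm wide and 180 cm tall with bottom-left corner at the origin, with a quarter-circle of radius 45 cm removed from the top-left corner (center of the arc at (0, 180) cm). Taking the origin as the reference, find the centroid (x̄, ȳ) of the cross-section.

x̄ = 113.80 cm, ȳ = 87.03 cm

plate: A = 220 × 180 = 39600.00, centroid at (110.00, 90.00).
removed quarter-circle: A = −¼π·45² = -1590.43, centroid at (19.10, 160.90).
ΣA = 38009.57 cm²
ΣAx̄ = (39600.00)(110.00) + (-1590.43)(19.10) = 4325625.00 cm³
ΣAȳ = (39600.00)(90.00) + (-1590.43)(160.90) = 3308097.37 cm³
x̄ = 4325625.00 / 38009.57 = 113.80 cm
ȳ = 3308097.37 / 38009.57 = 87.03 cm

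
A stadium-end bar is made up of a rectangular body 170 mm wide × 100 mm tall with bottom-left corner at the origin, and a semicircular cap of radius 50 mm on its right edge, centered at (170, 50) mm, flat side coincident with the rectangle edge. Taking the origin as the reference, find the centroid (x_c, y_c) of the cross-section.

x_c = 104.93 mm, y_c = 50.00 mm

rectangular body: A = 170 × 100 = 17000.00, centroid at (85.00, 50.00).
semicircular end: A = ½π·50² = 3926.99, centroid at (191.22, 50.00).
ΣA = 20926.99 mm²
ΣAx_c = (17000.00)(85.00) + (3926.99)(191.22) = 2195921.77 mm³
ΣAy_c = (17000.00)(50.00) + (3926.99)(50.00) = 1046349.54 mm³
x_c = 2195921.77 / 20926.99 = 104.93 mm
y_c = 1046349.54 / 20926.99 = 50.00 mm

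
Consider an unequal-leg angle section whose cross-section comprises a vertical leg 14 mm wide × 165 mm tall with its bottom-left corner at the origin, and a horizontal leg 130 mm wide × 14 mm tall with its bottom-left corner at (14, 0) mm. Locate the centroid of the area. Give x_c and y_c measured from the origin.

x_c = 38.73 mm, y_c = 49.23 mm

vertical leg: A = 14 × 165 = 2310.00, centroid at (7.00, 82.50).
horizontal leg: A = 130 × 14 = 1820.00, centroid at (79.00, 7.00).
ΣA = 4130.00 mm², ΣAx_c = 159950.00 mm³, ΣAy_c = 203315.00 mm³.
x_c = 159950.00/4130.00 = 38.73 mm; y_c = 203315.00/4130.00 = 49.23 mm.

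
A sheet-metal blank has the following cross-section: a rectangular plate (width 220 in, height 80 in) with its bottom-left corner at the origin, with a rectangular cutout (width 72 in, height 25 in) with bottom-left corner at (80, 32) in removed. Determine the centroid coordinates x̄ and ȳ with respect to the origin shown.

x̄ = 109.32 in, ȳ = 39.49 in

plate: A = 220 × 80 = 17600.00, centroid at (110.00, 40.00).
hole: A = −(72 × 25) = -1800.00, centroid at (116.00, 44.50).
ΣA = 15800.00 in², ΣAx̄ = 1727200.00 in³, ΣAȳ = 623900.00 in³.
x̄ = 1727200.00/15800.00 = 109.32 in; ȳ = 623900.00/15800.00 = 39.49 in.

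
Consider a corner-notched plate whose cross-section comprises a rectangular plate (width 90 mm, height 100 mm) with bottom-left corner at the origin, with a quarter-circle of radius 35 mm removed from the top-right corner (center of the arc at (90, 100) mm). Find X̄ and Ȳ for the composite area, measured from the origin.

X̄ = 41.39 mm, Ȳ = 45.79 mm

plate: A = 90 × 100 = 9000.00, centroid at (45.00, 50.00).
removed quarter-circle: A = −¼π·35² = -962.11, centroid at (75.15, 85.15).
ΣA = 8037.89 mm², ΣAX̄ = 332701.52 mm³, ΣAȲ = 368080.39 mm³.
X̄ = 332701.52/8037.89 = 41.39 mm; Ȳ = 368080.39/8037.89 = 45.79 mm.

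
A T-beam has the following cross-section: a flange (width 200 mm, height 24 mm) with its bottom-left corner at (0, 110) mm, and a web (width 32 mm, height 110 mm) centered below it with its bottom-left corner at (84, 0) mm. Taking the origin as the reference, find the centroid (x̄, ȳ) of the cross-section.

x̄ = 100.00 mm, ȳ = 93.65 mm

web: A = 32 × 110 = 3520.00, centroid at (100.00, 55.00).
flange: A = 200 × 24 = 4800.00, centroid at (100.00, 122.00).
ΣA = 8320.00 mm²
ΣAx̄ = (3520.00)(100.00) + (4800.00)(100.00) = 832000.00 mm³
ΣAȳ = (3520.00)(55.00) + (4800.00)(122.00) = 779200.00 mm³
x̄ = 832000.00 / 8320.00 = 100.00 mm
ȳ = 779200.00 / 8320.00 = 93.65 mm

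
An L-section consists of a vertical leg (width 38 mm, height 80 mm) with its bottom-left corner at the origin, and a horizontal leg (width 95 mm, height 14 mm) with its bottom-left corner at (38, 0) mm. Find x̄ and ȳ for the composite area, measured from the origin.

x̄ = 39.24 mm, ȳ = 29.96 mm

vertical leg: A = 38 × 80 = 3040.00, centroid at (19.00, 40.00).
horizontal leg: A = 95 × 14 = 1330.00, centroid at (85.50, 7.00).
ΣA = 4370.00 mm², ΣAx̄ = 171475.00 mm³, ΣAȳ = 130910.00 mm³.
x̄ = 171475.00/4370.00 = 39.24 mm; ȳ = 130910.00/4370.00 = 29.96 mm.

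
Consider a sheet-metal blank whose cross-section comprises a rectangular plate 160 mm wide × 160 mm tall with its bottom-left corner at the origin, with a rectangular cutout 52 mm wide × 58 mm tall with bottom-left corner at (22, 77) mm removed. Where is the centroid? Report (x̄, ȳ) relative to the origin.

x̄ = 84.27 mm, ȳ = 76.53 mm

plate: A = 160 × 160 = 25600.00, centroid at (80.00, 80.00).
hole: A = −(52 × 58) = -3016.00, centroid at (48.00, 106.00).
ΣA = 22584.00 mm², ΣAx̄ = 1903232.00 mm³, ΣAȳ = 1728304.00 mm³.
x̄ = 1903232.00/22584.00 = 84.27 mm; ȳ = 1728304.00/22584.00 = 76.53 mm.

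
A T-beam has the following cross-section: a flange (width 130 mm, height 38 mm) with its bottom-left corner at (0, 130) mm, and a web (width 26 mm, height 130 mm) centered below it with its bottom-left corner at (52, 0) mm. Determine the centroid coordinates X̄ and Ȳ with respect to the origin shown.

Part | A | x̄ᵢ | ȳᵢ | A·x̄ᵢ | A·ȳᵢ
web | 3380.00 | 65.00 | 65.00 | 219700.00 | 219700.00
flange | 4940.00 | 65.00 | 149.00 | 321100.00 | 736060.00
Σ | 8320.00 |  |  | 540800.00 | 955760.00
X̄ = 540800.00 / 8320.00 = 65.00 mm
Ȳ = 955760.00 / 8320.00 = 114.88 mm

X̄ = 65.00 mm, Ȳ = 114.88 mm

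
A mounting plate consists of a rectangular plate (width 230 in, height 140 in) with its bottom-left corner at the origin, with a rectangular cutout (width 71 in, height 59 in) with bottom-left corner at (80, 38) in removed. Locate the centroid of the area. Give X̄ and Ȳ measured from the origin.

plate: A = 230 × 140 = 32200.00, centroid at (115.00, 70.00).
hole: A = −(71 × 59) = -4189.00, centroid at (115.50, 67.50).
ΣA = 28011.00 in², ΣAX̄ = 3219170.50 in³, ΣAȲ = 1971242.50 in³.
X̄ = 3219170.50/28011.00 = 114.93 in; Ȳ = 1971242.50/28011.00 = 70.37 in.

X̄ = 114.93 in, Ȳ = 70.37 in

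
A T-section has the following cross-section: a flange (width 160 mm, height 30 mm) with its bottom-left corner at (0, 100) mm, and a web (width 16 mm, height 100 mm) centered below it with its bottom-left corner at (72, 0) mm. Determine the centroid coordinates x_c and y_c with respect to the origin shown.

x_c = 80.00 mm, y_c = 98.75 mm

web: A = 16 × 100 = 1600.00, centroid at (80.00, 50.00).
flange: A = 160 × 30 = 4800.00, centroid at (80.00, 115.00).
ΣA = 6400.00 mm², ΣAx_c = 512000.00 mm³, ΣAy_c = 632000.00 mm³.
x_c = 512000.00/6400.00 = 80.00 mm; y_c = 632000.00/6400.00 = 98.75 mm.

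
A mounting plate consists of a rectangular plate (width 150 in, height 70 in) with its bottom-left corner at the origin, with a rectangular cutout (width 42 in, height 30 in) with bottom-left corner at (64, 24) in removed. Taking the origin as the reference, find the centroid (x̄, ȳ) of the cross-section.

x̄ = 73.64 in, ȳ = 34.45 in

plate: A = 150 × 70 = 10500.00, centroid at (75.00, 35.00).
hole: A = −(42 × 30) = -1260.00, centroid at (85.00, 39.00).
ΣA = 9240.00 in²
ΣAx̄ = (10500.00)(75.00) + (-1260.00)(85.00) = 680400.00 in³
ΣAȳ = (10500.00)(35.00) + (-1260.00)(39.00) = 318360.00 in³
x̄ = 680400.00 / 9240.00 = 73.64 in
ȳ = 318360.00 / 9240.00 = 34.45 in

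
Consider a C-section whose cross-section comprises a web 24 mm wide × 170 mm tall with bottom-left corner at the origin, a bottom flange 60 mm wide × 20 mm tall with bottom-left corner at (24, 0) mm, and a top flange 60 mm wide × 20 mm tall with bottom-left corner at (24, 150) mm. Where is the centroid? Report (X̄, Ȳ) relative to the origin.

X̄ = 27.56 mm, Ȳ = 85.00 mm

web: A = 24 × 170 = 4080.00, centroid at (12.00, 85.00).
bottom flange: A = 60 × 20 = 1200.00, centroid at (54.00, 10.00).
top flange: A = 60 × 20 = 1200.00, centroid at (54.00, 160.00).
ΣA = 6480.00 mm², ΣAX̄ = 178560.00 mm³, ΣAȲ = 550800.00 mm³.
X̄ = 178560.00/6480.00 = 27.56 mm; Ȳ = 550800.00/6480.00 = 85.00 mm.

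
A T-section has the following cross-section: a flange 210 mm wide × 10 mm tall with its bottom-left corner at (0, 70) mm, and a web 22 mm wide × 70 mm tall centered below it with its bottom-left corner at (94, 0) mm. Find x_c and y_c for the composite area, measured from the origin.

x_c = 105.00 mm, y_c = 58.08 mm

web: A = 22 × 70 = 1540.00, centroid at (105.00, 35.00).
flange: A = 210 × 10 = 2100.00, centroid at (105.00, 75.00).
ΣA = 3640.00 mm², ΣAx_c = 382200.00 mm³, ΣAy_c = 211400.00 mm³.
x_c = 382200.00/3640.00 = 105.00 mm; y_c = 211400.00/3640.00 = 58.08 mm.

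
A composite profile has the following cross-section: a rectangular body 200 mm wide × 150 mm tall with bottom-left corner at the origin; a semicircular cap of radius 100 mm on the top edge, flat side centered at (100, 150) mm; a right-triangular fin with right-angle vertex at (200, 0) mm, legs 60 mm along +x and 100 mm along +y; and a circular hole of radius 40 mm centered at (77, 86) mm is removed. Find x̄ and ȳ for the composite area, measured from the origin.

rectangular body: A = 200 × 150 = 30000.00, centroid at (100.00, 75.00).
semicircular top: A = ½π·100² = 15707.96, centroid at (100.00, 192.44).
triangular fin: A = ½·60·100 = 3000.00, centroid at (220.00, 33.33).
hole: A = −π·40² = -5026.55, centroid at (77.00, 86.00).
ΣA = 43681.42 mm², ΣAx̄ = 4843752.11 mm³, ΣAȳ = 4940578.01 mm³.
x̄ = 4843752.11/43681.42 = 110.89 mm; ȳ = 4940578.01/43681.42 = 113.10 mm.

x̄ = 110.89 mm, ȳ = 113.10 mm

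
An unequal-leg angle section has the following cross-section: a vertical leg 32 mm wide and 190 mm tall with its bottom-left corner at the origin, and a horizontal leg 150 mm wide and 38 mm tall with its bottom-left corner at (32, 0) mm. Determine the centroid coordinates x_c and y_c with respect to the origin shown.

x_c = 60.03 mm, y_c = 58.23 mm

vertical leg: A = 32 × 190 = 6080.00, centroid at (16.00, 95.00).
horizontal leg: A = 150 × 38 = 5700.00, centroid at (107.00, 19.00).
ΣA = 11780.00 mm², ΣAx_c = 707180.00 mm³, ΣAy_c = 685900.00 mm³.
x_c = 707180.00/11780.00 = 60.03 mm; y_c = 685900.00/11780.00 = 58.23 mm.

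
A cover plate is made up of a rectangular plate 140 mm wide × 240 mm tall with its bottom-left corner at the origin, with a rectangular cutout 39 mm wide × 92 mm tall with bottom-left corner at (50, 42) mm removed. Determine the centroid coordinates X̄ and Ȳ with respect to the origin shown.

Part | A | x̄ᵢ | ȳᵢ | A·x̄ᵢ | A·ȳᵢ
plate | 33600.00 | 70.00 | 120.00 | 2352000.00 | 4032000.00
hole | -3588.00 | 69.50 | 88.00 | -249366.00 | -315744.00
Σ | 30012.00 |  |  | 2102634.00 | 3716256.00
X̄ = 2102634.00 / 30012.00 = 70.06 mm
Ȳ = 3716256.00 / 30012.00 = 123.83 mm

X̄ = 70.06 mm, Ȳ = 123.83 mm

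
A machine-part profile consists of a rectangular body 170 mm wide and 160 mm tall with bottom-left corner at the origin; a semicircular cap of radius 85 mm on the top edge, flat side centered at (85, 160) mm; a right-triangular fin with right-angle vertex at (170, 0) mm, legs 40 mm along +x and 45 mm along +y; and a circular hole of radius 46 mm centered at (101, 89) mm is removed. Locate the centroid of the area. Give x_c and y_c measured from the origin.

x_c = 84.46 mm, y_c = 116.55 mm

rectangular body: A = 170 × 160 = 27200.00, centroid at (85.00, 80.00).
semicircular top: A = ½π·85² = 11349.00, centroid at (85.00, 196.08).
triangular fin: A = ½·40·45 = 900.00, centroid at (183.33, 15.00).
hole: A = −π·46² = -6647.61, centroid at (101.00, 89.00).
ΣA = 32801.39 mm², ΣAx_c = 2770256.68 mm³, ΣAy_c = 3823119.93 mm³.
x_c = 2770256.68/32801.39 = 84.46 mm; y_c = 3823119.93/32801.39 = 116.55 mm.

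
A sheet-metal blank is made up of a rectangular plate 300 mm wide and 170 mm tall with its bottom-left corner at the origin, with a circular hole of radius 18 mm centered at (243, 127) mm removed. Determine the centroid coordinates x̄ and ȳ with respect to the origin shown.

x̄ = 148.11 mm, ȳ = 84.14 mm

Part | A | x̄ᵢ | ȳᵢ | A·x̄ᵢ | A·ȳᵢ
plate | 51000.00 | 150.00 | 85.00 | 7650000.00 | 4335000.00
hole | -1017.88 | 243.00 | 127.00 | -247343.87 | -129270.25
Σ | 49982.12 |  |  | 7402656.13 | 4205729.75
x̄ = 7402656.13 / 49982.12 = 148.11 mm
ȳ = 4205729.75 / 49982.12 = 84.14 mm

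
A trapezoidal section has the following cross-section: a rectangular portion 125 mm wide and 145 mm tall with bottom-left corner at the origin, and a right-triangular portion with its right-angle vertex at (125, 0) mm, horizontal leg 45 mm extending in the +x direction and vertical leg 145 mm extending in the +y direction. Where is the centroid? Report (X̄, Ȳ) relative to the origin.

X̄ = 74.32 mm, Ȳ = 68.81 mm

Part | A | x̄ᵢ | ȳᵢ | A·x̄ᵢ | A·ȳᵢ
rectangular portion | 18125.00 | 62.50 | 72.50 | 1132812.50 | 1314062.50
triangular portion | 3262.50 | 140.00 | 48.33 | 456750.00 | 157687.50
Σ | 21387.50 |  |  | 1589562.50 | 1471750.00
X̄ = 1589562.50 / 21387.50 = 74.32 mm
Ȳ = 1471750.00 / 21387.50 = 68.81 mm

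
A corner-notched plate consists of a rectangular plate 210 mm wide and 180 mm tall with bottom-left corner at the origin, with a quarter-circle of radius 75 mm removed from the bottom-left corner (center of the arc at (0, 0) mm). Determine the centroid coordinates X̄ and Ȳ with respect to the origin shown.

X̄ = 114.68 mm, Ȳ = 97.70 mm

Part | A | x̄ᵢ | ȳᵢ | A·x̄ᵢ | A·ȳᵢ
plate | 37800.00 | 105.00 | 90.00 | 3969000.00 | 3402000.00
removed quarter-circle | -4417.86 | 31.83 | 31.83 | -140625.00 | -140625.00
Σ | 33382.14 |  |  | 3828375.00 | 3261375.00
X̄ = 3828375.00 / 33382.14 = 114.68 mm
Ȳ = 3261375.00 / 33382.14 = 97.70 mm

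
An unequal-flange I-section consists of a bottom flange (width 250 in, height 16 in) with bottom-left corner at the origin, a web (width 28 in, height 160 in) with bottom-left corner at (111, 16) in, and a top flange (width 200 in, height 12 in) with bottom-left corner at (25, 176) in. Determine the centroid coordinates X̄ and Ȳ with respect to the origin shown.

Part | A | x̄ᵢ | ȳᵢ | A·x̄ᵢ | A·ȳᵢ
bottom flange | 4000.00 | 125.00 | 8.00 | 500000.00 | 32000.00
web | 4480.00 | 125.00 | 96.00 | 560000.00 | 430080.00
top flange | 2400.00 | 125.00 | 182.00 | 300000.00 | 436800.00
Σ | 10880.00 |  |  | 1360000.00 | 898880.00
X̄ = 1360000.00 / 10880.00 = 125.00 in
Ȳ = 898880.00 / 10880.00 = 82.62 in

X̄ = 125.00 in, Ȳ = 82.62 in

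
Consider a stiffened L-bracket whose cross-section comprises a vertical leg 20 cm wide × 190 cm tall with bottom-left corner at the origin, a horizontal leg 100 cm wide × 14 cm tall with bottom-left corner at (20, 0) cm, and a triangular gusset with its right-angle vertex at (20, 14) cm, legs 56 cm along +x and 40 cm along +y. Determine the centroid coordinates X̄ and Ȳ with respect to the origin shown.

Part | A | x̄ᵢ | ȳᵢ | A·x̄ᵢ | A·ȳᵢ
vertical leg | 3800.00 | 10.00 | 95.00 | 38000.00 | 361000.00
horizontal leg | 1400.00 | 70.00 | 7.00 | 98000.00 | 9800.00
gusset | 1120.00 | 38.67 | 27.33 | 43306.67 | 30613.33
Σ | 6320.00 |  |  | 179306.67 | 401413.33
X̄ = 179306.67 / 6320.00 = 28.37 cm
Ȳ = 401413.33 / 6320.00 = 63.51 cm

X̄ = 28.37 cm, Ȳ = 63.51 cm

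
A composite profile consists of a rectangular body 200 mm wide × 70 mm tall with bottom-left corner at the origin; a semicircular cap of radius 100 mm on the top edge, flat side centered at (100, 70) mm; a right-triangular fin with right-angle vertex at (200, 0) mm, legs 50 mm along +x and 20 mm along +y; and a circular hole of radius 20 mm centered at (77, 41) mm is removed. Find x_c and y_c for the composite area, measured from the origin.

x_c = 103.01 mm, y_c = 76.27 mm

Part | A | x̄ᵢ | ȳᵢ | A·x̄ᵢ | A·ȳᵢ
rectangular body | 14000.00 | 100.00 | 35.00 | 1400000.00 | 490000.00
semicircular top | 15707.96 | 100.00 | 112.44 | 1570796.33 | 1766224.10
triangular fin | 500.00 | 216.67 | 6.67 | 108333.33 | 3333.33
hole | -1256.64 | 77.00 | 41.00 | -96761.05 | -51522.12
Σ | 28951.33 |  |  | 2982368.61 | 2208035.31
x_c = 2982368.61 / 28951.33 = 103.01 mm
y_c = 2208035.31 / 28951.33 = 76.27 mm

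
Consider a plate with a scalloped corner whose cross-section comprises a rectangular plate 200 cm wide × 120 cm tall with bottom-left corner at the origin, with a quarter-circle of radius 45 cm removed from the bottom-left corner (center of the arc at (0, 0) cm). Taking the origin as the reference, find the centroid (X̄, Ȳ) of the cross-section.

X̄ = 105.74 cm, Ȳ = 62.90 cm

plate: A = 200 × 120 = 24000.00, centroid at (100.00, 60.00).
removed quarter-circle: A = −¼π·45² = -1590.43, centroid at (19.10, 19.10).
ΣA = 22409.57 cm², ΣAX̄ = 2369625.00 cm³, ΣAȲ = 1409625.00 cm³.
X̄ = 2369625.00/22409.57 = 105.74 cm; Ȳ = 1409625.00/22409.57 = 62.90 cm.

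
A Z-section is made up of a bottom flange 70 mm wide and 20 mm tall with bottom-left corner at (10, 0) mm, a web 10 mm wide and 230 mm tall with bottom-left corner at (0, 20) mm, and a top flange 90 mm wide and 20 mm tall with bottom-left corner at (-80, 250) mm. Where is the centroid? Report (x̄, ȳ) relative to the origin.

bottom flange: A = 70 × 20 = 1400.00, centroid at (45.00, 10.00).
web: A = 10 × 230 = 2300.00, centroid at (5.00, 135.00).
top flange: A = 90 × 20 = 1800.00, centroid at (-35.00, 260.00).
ΣA = 5500.00 mm²
ΣAx̄ = (1400.00)(45.00) + (2300.00)(5.00) + (1800.00)(-35.00) = 11500.00 mm³
ΣAȳ = (1400.00)(10.00) + (2300.00)(135.00) + (1800.00)(260.00) = 792500.00 mm³
x̄ = 11500.00 / 5500.00 = 2.09 mm
ȳ = 792500.00 / 5500.00 = 144.09 mm

x̄ = 2.09 mm, ȳ = 144.09 mm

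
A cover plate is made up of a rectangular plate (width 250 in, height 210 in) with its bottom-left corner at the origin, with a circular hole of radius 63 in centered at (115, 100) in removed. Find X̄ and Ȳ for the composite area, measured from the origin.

Part | A | x̄ᵢ | ȳᵢ | A·x̄ᵢ | A·ȳᵢ
plate | 52500.00 | 125.00 | 105.00 | 6562500.00 | 5512500.00
hole | -12468.98 | 115.00 | 100.00 | -1433932.84 | -1246898.12
Σ | 40031.02 |  |  | 5128567.16 | 4265601.88
X̄ = 5128567.16 / 40031.02 = 128.11 in
Ȳ = 4265601.88 / 40031.02 = 106.56 in

X̄ = 128.11 in, Ȳ = 106.56 in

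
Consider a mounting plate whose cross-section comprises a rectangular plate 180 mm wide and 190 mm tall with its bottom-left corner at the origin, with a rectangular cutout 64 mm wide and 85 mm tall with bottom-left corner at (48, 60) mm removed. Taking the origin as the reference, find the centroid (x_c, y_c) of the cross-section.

x_c = 91.89 mm, y_c = 93.58 mm

Part | A | x̄ᵢ | ȳᵢ | A·x̄ᵢ | A·ȳᵢ
plate | 34200.00 | 90.00 | 95.00 | 3078000.00 | 3249000.00
hole | -5440.00 | 80.00 | 102.50 | -435200.00 | -557600.00
Σ | 28760.00 |  |  | 2642800.00 | 2691400.00
x_c = 2642800.00 / 28760.00 = 91.89 mm
y_c = 2691400.00 / 28760.00 = 93.58 mm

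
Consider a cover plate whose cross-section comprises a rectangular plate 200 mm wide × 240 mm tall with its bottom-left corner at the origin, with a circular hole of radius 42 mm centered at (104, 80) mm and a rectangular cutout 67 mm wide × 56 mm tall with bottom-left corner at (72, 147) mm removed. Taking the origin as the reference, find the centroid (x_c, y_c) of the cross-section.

plate: A = 200 × 240 = 48000.00, centroid at (100.00, 120.00).
hole 1: A = −π·42² = -5541.77, centroid at (104.00, 80.00).
hole 2: A = −(67 × 56) = -3752.00, centroid at (105.50, 175.00).
ΣA = 38706.23 mm², ΣAx_c = 3827819.98 mm³, ΣAy_c = 4660058.44 mm³.
x_c = 3827819.98/38706.23 = 98.89 mm; y_c = 4660058.44/38706.23 = 120.40 mm.

x_c = 98.89 mm, y_c = 120.40 mm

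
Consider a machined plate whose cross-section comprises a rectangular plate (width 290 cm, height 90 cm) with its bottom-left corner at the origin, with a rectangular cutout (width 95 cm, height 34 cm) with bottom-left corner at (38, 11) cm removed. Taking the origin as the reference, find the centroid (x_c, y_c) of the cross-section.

plate: A = 290 × 90 = 26100.00, centroid at (145.00, 45.00).
hole: A = −(95 × 34) = -3230.00, centroid at (85.50, 28.00).
ΣA = 22870.00 cm²
ΣAx_c = (26100.00)(145.00) + (-3230.00)(85.50) = 3508335.00 cm³
ΣAy_c = (26100.00)(45.00) + (-3230.00)(28.00) = 1084060.00 cm³
x_c = 3508335.00 / 22870.00 = 153.40 cm
y_c = 1084060.00 / 22870.00 = 47.40 cm

x_c = 153.40 cm, y_c = 47.40 cm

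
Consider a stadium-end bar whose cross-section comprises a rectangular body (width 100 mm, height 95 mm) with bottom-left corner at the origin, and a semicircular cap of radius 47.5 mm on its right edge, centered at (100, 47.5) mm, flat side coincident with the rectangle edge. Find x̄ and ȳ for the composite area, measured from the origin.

Part | A | x̄ᵢ | ȳᵢ | A·x̄ᵢ | A·ȳᵢ
rectangular body | 9500.00 | 50.00 | 47.50 | 475000.00 | 451250.00
semicircular end | 3544.11 | 120.16 | 47.50 | 425858.84 | 168345.19
Σ | 13044.11 |  |  | 900858.84 | 619595.19
x̄ = 900858.84 / 13044.11 = 69.06 mm
ȳ = 619595.19 / 13044.11 = 47.50 mm

x̄ = 69.06 mm, ȳ = 47.50 mm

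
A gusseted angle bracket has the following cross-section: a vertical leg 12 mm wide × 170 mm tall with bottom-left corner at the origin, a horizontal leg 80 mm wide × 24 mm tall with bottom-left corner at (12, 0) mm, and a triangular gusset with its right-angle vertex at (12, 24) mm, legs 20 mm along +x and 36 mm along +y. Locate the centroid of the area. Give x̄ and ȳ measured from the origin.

x̄ = 27.50 mm, ȳ = 48.47 mm

Part | A | x̄ᵢ | ȳᵢ | A·x̄ᵢ | A·ȳᵢ
vertical leg | 2040.00 | 6.00 | 85.00 | 12240.00 | 173400.00
horizontal leg | 1920.00 | 52.00 | 12.00 | 99840.00 | 23040.00
gusset | 360.00 | 18.67 | 36.00 | 6720.00 | 12960.00
Σ | 4320.00 |  |  | 118800.00 | 209400.00
x̄ = 118800.00 / 4320.00 = 27.50 mm
ȳ = 209400.00 / 4320.00 = 48.47 mm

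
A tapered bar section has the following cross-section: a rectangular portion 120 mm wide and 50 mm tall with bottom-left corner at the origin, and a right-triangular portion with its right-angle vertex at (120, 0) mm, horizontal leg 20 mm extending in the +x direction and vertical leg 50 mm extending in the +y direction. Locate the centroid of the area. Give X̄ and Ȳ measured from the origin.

X̄ = 65.13 mm, Ȳ = 24.36 mm

Part | A | x̄ᵢ | ȳᵢ | A·x̄ᵢ | A·ȳᵢ
rectangular portion | 6000.00 | 60.00 | 25.00 | 360000.00 | 150000.00
triangular portion | 500.00 | 126.67 | 16.67 | 63333.33 | 8333.33
Σ | 6500.00 |  |  | 423333.33 | 158333.33
X̄ = 423333.33 / 6500.00 = 65.13 mm
Ȳ = 158333.33 / 6500.00 = 24.36 mm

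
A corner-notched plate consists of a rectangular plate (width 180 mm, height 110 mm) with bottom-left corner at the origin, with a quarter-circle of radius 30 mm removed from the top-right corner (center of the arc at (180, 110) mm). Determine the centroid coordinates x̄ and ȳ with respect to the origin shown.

x̄ = 87.14 mm, ȳ = 53.44 mm

plate: A = 180 × 110 = 19800.00, centroid at (90.00, 55.00).
removed quarter-circle: A = −¼π·30² = -706.86, centroid at (167.27, 97.27).
ΣA = 19093.14 mm²
ΣAx̄ = (19800.00)(90.00) + (-706.86)(167.27) = 1663765.50 mm³
ΣAȳ = (19800.00)(55.00) + (-706.86)(97.27) = 1020245.58 mm³
x̄ = 1663765.50 / 19093.14 = 87.14 mm
ȳ = 1020245.58 / 19093.14 = 53.44 mm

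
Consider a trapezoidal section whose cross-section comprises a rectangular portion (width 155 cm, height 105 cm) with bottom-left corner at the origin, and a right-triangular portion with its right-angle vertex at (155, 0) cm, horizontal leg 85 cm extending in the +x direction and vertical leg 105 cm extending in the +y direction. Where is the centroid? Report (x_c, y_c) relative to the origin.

x_c = 100.27 cm, y_c = 48.73 cm

rectangular portion: A = 155 × 105 = 16275.00, centroid at (77.50, 52.50).
triangular portion: A = ½·85·105 = 4462.50, centroid at (183.33, 35.00).
ΣA = 20737.50 cm², ΣAx_c = 2079437.50 cm³, ΣAy_c = 1010625.00 cm³.
x_c = 2079437.50/20737.50 = 100.27 cm; y_c = 1010625.00/20737.50 = 48.73 cm.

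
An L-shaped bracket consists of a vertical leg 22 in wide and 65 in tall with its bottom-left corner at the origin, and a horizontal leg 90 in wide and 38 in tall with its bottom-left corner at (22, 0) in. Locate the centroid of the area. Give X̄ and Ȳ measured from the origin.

X̄ = 50.49 in, Ȳ = 22.98 in

Part | A | x̄ᵢ | ȳᵢ | A·x̄ᵢ | A·ȳᵢ
vertical leg | 1430.00 | 11.00 | 32.50 | 15730.00 | 46475.00
horizontal leg | 3420.00 | 67.00 | 19.00 | 229140.00 | 64980.00
Σ | 4850.00 |  |  | 244870.00 | 111455.00
X̄ = 244870.00 / 4850.00 = 50.49 in
Ȳ = 111455.00 / 4850.00 = 22.98 in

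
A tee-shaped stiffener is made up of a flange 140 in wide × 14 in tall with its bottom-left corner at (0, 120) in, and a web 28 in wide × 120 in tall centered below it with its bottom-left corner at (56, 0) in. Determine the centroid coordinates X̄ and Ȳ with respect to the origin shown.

web: A = 28 × 120 = 3360.00, centroid at (70.00, 60.00).
flange: A = 140 × 14 = 1960.00, centroid at (70.00, 127.00).
ΣA = 5320.00 in², ΣAX̄ = 372400.00 in³, ΣAȲ = 450520.00 in³.
X̄ = 372400.00/5320.00 = 70.00 in; Ȳ = 450520.00/5320.00 = 84.68 in.

X̄ = 70.00 in, Ȳ = 84.68 in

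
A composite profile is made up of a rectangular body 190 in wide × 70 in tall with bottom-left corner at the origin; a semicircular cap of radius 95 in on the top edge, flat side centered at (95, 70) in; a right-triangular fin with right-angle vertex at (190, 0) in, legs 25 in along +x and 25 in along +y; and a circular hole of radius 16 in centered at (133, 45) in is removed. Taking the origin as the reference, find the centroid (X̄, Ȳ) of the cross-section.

X̄ = 95.06 in, Ȳ = 73.96 in

rectangular body: A = 190 × 70 = 13300.00, centroid at (95.00, 35.00).
semicircular top: A = ½π·95² = 14176.44, centroid at (95.00, 110.32).
triangular fin: A = ½·25·25 = 312.50, centroid at (198.33, 8.33).
hole: A = −π·16² = -804.25, centroid at (133.00, 45.00).
ΣA = 26984.69 in², ΣAX̄ = 2565275.72 in³, ΣAȲ = 1995846.93 in³.
X̄ = 2565275.72/26984.69 = 95.06 in; Ȳ = 1995846.93/26984.69 = 73.96 in.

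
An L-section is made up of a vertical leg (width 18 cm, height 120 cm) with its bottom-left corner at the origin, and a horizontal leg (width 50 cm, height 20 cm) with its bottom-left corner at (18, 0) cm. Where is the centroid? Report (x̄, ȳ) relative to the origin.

x̄ = 19.76 cm, ȳ = 44.18 cm

vertical leg: A = 18 × 120 = 2160.00, centroid at (9.00, 60.00).
horizontal leg: A = 50 × 20 = 1000.00, centroid at (43.00, 10.00).
ΣA = 3160.00 cm²
ΣAx̄ = (2160.00)(9.00) + (1000.00)(43.00) = 62440.00 cm³
ΣAȳ = (2160.00)(60.00) + (1000.00)(10.00) = 139600.00 cm³
x̄ = 62440.00 / 3160.00 = 19.76 cm
ȳ = 139600.00 / 3160.00 = 44.18 cm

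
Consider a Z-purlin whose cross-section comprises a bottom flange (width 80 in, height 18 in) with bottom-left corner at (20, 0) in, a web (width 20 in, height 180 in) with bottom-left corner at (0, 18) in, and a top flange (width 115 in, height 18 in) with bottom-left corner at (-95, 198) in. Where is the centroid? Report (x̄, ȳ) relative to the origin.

bottom flange: A = 80 × 18 = 1440.00, centroid at (60.00, 9.00).
web: A = 20 × 180 = 3600.00, centroid at (10.00, 108.00).
top flange: A = 115 × 18 = 2070.00, centroid at (-37.50, 207.00).
ΣA = 7110.00 in²
ΣAx̄ = (1440.00)(60.00) + (3600.00)(10.00) + (2070.00)(-37.50) = 44775.00 in³
ΣAȳ = (1440.00)(9.00) + (3600.00)(108.00) + (2070.00)(207.00) = 830250.00 in³
x̄ = 44775.00 / 7110.00 = 6.30 in
ȳ = 830250.00 / 7110.00 = 116.77 in

x̄ = 6.30 in, ȳ = 116.77 in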